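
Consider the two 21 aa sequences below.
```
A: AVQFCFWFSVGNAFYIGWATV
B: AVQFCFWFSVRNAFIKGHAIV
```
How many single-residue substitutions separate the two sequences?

Mismatches (1-based): position 11: G→R; position 15: Y→I; position 16: I→K; position 18: W→H; position 20: T→I.

5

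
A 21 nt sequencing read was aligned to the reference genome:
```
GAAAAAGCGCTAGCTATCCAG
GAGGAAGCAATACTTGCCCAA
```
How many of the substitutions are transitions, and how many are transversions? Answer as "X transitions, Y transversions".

Transitions (purine↔purine or pyrimidine↔pyrimidine): 3 A→G, 4 A→G, 9 G→A, 14 C→T, 16 A→G, 17 T→C, 21 G→A.
Transversions (purine↔pyrimidine): 10 C→A, 13 G→C.

7 transitions, 2 transversions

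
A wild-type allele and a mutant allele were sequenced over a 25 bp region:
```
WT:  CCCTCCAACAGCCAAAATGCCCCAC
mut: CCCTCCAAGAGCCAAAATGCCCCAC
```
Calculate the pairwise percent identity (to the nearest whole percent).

Mismatch at position 9 (1-based): 1 of 25.
Identical positions: 24/25 = 96% → 96%.

96%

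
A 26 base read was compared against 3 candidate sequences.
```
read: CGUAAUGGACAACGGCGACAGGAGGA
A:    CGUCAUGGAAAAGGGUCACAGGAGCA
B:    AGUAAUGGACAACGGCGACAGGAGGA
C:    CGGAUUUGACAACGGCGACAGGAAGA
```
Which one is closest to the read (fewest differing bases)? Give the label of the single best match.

A differs at 6 bases; B differs at 1 base; C differs at 4 bases. The closest is B.

B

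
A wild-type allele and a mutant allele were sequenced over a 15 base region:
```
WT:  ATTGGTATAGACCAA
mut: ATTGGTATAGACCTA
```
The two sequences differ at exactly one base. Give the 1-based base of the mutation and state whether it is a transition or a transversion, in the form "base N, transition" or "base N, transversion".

base 14, transversion

The sequences differ only at base 14: A→T (purine→pyrimidine), a transversion.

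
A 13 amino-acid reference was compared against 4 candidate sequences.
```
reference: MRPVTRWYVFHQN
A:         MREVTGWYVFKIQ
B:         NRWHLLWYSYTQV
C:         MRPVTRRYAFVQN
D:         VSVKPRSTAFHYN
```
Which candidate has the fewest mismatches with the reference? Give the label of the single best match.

Hamming distances to reference — A: 5; B: 9; C: 3; D: 9.
Smallest is C with 3 mismatches.

C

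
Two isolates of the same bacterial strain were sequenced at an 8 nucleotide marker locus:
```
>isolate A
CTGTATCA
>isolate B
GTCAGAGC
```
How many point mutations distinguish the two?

7

Comparing position by position, 7 bases differ: 1 (C/G), 3 (G/C), 4 (T/A), 5 (A/G), 6 (T/A), 7 (C/G), 8 (A/C).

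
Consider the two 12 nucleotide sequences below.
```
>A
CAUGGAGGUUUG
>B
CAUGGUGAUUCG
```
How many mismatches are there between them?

3

The sequences differ at bases 6, 8, 11 (1-based) — 3 in total.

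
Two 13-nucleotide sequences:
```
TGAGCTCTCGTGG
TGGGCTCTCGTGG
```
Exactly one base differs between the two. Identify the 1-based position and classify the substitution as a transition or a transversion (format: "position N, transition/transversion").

position 3, transition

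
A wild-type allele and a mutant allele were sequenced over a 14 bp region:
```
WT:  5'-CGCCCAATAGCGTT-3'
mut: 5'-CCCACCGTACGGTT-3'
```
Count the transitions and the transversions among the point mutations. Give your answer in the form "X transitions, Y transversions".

Transitions (purine↔purine or pyrimidine↔pyrimidine): 7 A→G.
Transversions (purine↔pyrimidine): 2 G→C, 4 C→A, 6 A→C, 10 G→C, 11 C→G.

1 transition, 5 transversions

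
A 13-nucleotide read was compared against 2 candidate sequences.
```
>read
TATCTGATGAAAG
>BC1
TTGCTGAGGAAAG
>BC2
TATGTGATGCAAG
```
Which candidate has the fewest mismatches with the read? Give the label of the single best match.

BC2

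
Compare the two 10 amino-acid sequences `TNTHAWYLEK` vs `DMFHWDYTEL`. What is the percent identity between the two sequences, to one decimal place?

Mismatches at positions 1, 2, 3, 5, 6, 8, 10 (1-based): 7 of 10.
Identical positions: 3/10 = 30% → 30.0%.

30.0%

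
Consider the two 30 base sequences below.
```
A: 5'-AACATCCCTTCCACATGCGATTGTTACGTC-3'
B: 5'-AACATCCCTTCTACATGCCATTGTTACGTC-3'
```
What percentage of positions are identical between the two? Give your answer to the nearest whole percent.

93%

2 positions differ (12, 19), so 28 of 30 match: 28/30 = 93.33%.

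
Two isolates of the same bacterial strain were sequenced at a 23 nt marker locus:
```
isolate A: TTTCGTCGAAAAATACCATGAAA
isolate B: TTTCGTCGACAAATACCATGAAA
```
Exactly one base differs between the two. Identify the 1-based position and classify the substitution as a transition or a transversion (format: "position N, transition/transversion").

position 10, transversion

The sequences differ only at position 10: A→C (purine→pyrimidine), a transversion.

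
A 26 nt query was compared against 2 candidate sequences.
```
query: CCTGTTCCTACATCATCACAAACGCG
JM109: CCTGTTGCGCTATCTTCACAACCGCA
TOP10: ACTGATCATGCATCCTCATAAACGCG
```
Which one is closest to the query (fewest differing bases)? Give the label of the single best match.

JM109 differs at 7 bases; TOP10 differs at 6 bases. The closest is TOP10.

TOP10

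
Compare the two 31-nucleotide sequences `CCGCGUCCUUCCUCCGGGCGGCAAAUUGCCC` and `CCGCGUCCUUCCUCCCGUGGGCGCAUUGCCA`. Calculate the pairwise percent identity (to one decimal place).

Mismatches at positions 16, 18, 19, 23, 24, 31 (1-based): 6 of 31.
Identical positions: 25/31 = 80.65% → 80.6%.

80.6%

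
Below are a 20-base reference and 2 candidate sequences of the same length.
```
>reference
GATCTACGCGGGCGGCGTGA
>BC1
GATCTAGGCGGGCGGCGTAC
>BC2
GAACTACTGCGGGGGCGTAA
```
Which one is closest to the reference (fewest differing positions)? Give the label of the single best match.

BC1 differs at 3 positions; BC2 differs at 6 positions. The closest is BC1.

BC1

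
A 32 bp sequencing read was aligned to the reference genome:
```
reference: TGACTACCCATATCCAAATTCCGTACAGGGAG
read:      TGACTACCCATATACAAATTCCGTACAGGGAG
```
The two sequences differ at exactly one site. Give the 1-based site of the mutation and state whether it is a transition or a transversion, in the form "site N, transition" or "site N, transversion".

site 14, transversion

Site 14 changes C→A. C is a pyrimidine and A is a purine, so this is a transversion.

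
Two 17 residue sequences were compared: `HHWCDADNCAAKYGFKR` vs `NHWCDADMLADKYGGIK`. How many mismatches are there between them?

Mismatches (1-based): residue 1: H→N; residue 8: N→M; residue 9: C→L; residue 11: A→D; residue 15: F→G; residue 16: K→I; residue 17: R→K.

7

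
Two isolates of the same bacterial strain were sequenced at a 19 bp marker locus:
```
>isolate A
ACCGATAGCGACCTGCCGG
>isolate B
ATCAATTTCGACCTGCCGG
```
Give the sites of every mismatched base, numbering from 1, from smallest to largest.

2, 4, 7, 8

Differences at site 2 (C→T), site 4 (G→A), site 7 (A→T), site 8 (G→T).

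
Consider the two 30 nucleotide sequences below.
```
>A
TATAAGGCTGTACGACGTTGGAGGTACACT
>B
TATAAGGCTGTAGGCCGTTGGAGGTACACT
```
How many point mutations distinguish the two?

2

Comparing position by position, 2 positions differ: 13 (C/G), 15 (A/C).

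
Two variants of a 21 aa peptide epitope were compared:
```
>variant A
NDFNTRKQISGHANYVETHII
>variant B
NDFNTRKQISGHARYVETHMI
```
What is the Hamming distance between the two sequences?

2

The sequences differ at positions 14, 20 (1-based) — 2 in total.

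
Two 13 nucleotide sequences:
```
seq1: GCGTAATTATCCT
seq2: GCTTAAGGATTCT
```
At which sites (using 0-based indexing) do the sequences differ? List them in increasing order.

Differences at site 2 (G→T), site 6 (T→G), site 7 (T→G), site 10 (C→T).

2, 6, 7, 10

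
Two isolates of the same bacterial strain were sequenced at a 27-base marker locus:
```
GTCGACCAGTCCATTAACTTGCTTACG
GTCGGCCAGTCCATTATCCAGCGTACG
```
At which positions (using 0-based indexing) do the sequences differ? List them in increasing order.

4, 16, 18, 19, 22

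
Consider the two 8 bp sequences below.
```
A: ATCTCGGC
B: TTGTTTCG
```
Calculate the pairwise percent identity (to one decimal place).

Mismatches at positions 1, 3, 5, 6, 7, 8 (1-based): 6 of 8.
Identical positions: 2/8 = 25% → 25.0%.

25.0%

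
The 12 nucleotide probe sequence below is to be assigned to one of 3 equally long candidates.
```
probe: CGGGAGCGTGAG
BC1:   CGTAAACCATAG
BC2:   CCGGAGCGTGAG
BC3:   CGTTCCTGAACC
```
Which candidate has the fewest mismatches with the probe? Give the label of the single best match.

BC2

BC1 differs at 6 sites; BC2 differs at 1 site; BC3 differs at 9 sites. The closest is BC2.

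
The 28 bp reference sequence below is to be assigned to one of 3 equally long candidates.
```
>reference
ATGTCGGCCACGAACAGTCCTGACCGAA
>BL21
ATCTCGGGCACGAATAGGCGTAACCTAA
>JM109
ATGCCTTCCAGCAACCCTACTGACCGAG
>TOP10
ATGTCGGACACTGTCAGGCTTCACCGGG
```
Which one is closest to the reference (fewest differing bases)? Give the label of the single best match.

BL21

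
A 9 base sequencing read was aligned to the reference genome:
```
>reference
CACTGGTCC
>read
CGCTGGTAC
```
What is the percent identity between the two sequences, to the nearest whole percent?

78%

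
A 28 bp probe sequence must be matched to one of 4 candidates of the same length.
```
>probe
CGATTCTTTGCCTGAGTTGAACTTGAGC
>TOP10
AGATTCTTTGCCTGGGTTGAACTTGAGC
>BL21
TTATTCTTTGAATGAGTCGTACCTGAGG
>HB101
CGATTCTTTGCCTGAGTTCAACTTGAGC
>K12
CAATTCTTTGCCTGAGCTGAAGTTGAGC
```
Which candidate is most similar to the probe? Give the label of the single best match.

TOP10 differs at 2 sites; BL21 differs at 8 sites; HB101 differs at 1 site; K12 differs at 3 sites. The closest is HB101.

HB101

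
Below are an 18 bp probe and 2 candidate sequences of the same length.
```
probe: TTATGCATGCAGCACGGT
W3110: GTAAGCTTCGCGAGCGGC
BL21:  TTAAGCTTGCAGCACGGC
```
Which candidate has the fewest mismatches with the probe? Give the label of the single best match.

BL21

Hamming distances to probe — W3110: 9; BL21: 3.
Smallest is BL21 with 3 mismatches.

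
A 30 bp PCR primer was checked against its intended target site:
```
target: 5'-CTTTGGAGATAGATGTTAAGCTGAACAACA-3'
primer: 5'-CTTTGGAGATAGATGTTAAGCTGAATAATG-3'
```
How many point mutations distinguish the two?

Mismatches (1-based): site 26: C→T; site 29: C→T; site 30: A→G.

3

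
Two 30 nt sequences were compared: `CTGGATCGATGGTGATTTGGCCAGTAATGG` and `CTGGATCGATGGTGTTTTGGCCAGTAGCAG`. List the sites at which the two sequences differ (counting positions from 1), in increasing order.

Scanning 1-based: 15: A/T; 27: A/G; 28: T/C; 29: G/A.

15, 27, 28, 29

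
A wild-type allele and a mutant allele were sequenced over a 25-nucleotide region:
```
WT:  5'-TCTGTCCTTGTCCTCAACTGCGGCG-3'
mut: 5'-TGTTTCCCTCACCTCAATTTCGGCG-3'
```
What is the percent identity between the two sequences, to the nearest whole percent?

72%

7 positions differ (2, 4, 8, 10, 11, 18, 20), so 18 of 25 match: 18/25 = 72%.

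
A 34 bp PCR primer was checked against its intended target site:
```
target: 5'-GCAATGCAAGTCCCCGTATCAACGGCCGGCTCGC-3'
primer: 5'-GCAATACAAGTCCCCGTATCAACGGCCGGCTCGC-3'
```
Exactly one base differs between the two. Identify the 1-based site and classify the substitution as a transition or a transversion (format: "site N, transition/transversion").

Site 6 changes G→A. G is a purine and A is a purine, so this is a transition.

site 6, transition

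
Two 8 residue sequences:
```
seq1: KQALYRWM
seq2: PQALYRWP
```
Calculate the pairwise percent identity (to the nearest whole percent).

75%

2 positions differ (1, 8), so 6 of 8 match: 6/8 = 75%.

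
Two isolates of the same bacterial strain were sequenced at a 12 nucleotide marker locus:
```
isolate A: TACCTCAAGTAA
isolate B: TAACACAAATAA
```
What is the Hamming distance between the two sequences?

Comparing position by position, 3 bases differ: 3 (C/A), 5 (T/A), 9 (G/A).

3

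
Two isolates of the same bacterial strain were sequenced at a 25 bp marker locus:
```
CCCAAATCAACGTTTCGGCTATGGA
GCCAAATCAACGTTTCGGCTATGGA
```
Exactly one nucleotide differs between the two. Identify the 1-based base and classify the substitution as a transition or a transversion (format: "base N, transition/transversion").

base 1, transversion

Base 1 changes C→G. C is a pyrimidine and G is a purine, so this is a transversion.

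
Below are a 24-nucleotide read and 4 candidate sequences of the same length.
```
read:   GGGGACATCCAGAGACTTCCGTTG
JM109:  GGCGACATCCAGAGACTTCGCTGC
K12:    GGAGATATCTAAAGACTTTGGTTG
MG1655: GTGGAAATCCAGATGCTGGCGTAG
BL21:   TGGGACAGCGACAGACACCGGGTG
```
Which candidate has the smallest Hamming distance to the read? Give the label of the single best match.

Hamming distances to read — JM109: 5; K12: 6; MG1655: 7; BL21: 8.
Smallest is JM109 with 5 mismatches.

JM109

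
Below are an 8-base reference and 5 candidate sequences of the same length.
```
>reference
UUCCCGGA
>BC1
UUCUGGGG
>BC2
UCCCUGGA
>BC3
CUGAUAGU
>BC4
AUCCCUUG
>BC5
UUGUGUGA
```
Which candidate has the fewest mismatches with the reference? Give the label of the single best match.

Hamming distances to reference — BC1: 3; BC2: 2; BC3: 6; BC4: 4; BC5: 4.
Smallest is BC2 with 2 mismatches.

BC2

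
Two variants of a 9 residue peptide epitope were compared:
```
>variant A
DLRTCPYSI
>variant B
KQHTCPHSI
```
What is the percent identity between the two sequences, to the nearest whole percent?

56%

Mismatches at positions 1, 2, 3, 7 (1-based): 4 of 9.
Identical positions: 5/9 = 55.56% → 56%.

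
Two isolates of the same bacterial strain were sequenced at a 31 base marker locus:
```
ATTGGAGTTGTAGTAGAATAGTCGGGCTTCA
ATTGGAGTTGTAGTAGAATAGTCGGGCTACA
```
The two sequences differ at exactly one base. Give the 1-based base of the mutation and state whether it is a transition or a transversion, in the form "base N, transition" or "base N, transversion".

base 29, transversion

Base 29 changes T→A. T is a pyrimidine and A is a purine, so this is a transversion.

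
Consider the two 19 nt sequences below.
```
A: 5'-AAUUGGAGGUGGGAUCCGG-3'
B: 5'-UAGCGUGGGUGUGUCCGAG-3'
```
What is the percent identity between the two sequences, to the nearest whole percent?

10 positions differ (1, 3, 4, 6, 7, 12, 14, 15, 17, 18), so 9 of 19 match: 9/19 = 47.37%.

47%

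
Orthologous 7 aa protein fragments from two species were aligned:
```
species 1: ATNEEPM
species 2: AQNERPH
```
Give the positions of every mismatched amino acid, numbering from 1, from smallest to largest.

Scanning 1-based: 2: T/Q; 5: E/R; 7: M/H.

2, 5, 7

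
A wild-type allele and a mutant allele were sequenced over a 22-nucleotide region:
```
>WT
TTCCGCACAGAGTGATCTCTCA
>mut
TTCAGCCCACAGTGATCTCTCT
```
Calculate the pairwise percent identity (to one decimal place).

Mismatches at positions 4, 7, 10, 22 (1-based): 4 of 22.
Identical positions: 18/22 = 81.82% → 81.8%.

81.8%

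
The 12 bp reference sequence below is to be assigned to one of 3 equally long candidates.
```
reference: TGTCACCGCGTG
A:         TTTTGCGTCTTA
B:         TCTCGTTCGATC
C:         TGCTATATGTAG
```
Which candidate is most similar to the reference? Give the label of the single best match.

Hamming distances to reference — A: 7; B: 8; C: 8.
Smallest is A with 7 mismatches.

A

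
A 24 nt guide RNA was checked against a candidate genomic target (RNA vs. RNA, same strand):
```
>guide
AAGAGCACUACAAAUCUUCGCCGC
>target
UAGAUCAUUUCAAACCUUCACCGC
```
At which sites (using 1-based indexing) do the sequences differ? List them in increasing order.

Scanning 1-based: 1: A/U; 5: G/U; 8: C/U; 10: A/U; 15: U/C; 20: G/A.

1, 5, 8, 10, 15, 20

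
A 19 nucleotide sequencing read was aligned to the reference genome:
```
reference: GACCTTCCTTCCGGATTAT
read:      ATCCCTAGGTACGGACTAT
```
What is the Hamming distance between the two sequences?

8

Comparing position by position, 8 positions differ: 1 (G/A), 2 (A/T), 5 (T/C), 7 (C/A), 8 (C/G), 9 (T/G), 11 (C/A), 16 (T/C).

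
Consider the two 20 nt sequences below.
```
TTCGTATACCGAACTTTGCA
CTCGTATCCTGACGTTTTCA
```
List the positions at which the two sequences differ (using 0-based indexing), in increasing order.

Scanning 0-based: 0: T/C; 7: A/C; 9: C/T; 12: A/C; 13: C/G; 17: G/T.

0, 7, 9, 12, 13, 17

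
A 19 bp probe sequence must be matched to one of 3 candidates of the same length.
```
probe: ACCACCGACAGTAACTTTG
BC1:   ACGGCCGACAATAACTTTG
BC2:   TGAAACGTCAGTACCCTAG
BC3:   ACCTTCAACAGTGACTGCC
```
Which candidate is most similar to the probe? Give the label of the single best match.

BC1

BC1 differs at 3 bases; BC2 differs at 8 bases; BC3 differs at 7 bases. The closest is BC1.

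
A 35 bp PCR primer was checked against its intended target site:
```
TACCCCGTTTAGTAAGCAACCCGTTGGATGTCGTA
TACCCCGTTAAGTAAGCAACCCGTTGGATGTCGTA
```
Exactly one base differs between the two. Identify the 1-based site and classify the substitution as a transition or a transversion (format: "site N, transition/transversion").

The sequences differ only at site 10: T→A (pyrimidine→purine), a transversion.

site 10, transversion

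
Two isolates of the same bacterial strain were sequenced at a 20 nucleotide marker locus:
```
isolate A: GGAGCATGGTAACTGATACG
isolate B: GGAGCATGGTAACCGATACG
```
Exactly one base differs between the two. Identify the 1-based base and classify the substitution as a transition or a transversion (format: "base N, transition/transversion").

base 14, transition

The sequences differ only at base 14: T→C (pyrimidine→pyrimidine), a transition.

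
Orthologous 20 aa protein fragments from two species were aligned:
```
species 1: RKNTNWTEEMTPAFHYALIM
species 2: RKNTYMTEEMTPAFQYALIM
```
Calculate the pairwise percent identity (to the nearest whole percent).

85%

3 positions differ (5, 6, 15), so 17 of 20 match: 17/20 = 85%.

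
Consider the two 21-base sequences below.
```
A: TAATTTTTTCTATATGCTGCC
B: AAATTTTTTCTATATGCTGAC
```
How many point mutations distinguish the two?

The sequences differ at positions 1, 20 (1-based) — 2 in total.

2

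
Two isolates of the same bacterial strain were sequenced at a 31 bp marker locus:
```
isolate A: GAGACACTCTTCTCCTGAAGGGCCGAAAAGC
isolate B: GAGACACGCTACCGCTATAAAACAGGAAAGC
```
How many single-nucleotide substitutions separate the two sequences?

11

Comparing position by position, 11 sites differ: 8 (T/G), 11 (T/A), 13 (T/C), 14 (C/G), 17 (G/A), 18 (A/T), 20 (G/A), 21 (G/A), 22 (G/A), 24 (C/A), 26 (A/G).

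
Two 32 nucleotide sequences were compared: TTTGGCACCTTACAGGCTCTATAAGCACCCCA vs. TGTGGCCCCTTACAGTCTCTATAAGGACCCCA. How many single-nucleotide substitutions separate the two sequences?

Mismatches (1-based): position 2: T→G; position 7: A→C; position 16: G→T; position 26: C→G.

4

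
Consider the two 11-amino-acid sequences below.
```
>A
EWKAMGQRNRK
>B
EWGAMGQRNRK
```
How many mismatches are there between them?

1

Comparing position by position, 1 residue differs: 3 (K/G).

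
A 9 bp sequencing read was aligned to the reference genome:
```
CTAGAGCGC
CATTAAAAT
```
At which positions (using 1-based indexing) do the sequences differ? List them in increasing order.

2, 3, 4, 6, 7, 8, 9

Scanning 1-based: 2: T/A; 3: A/T; 4: G/T; 6: G/A; 7: C/A; 8: G/A; 9: C/T.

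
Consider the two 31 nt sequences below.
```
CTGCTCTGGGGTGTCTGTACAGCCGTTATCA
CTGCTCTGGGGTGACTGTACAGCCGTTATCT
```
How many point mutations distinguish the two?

2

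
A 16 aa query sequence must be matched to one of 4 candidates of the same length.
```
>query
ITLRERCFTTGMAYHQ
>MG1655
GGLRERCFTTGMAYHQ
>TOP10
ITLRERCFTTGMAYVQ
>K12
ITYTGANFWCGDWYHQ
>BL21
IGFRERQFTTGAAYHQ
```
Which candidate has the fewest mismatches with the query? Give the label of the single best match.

TOP10

MG1655 differs at 2 positions; TOP10 differs at 1 position; K12 differs at 9 positions; BL21 differs at 4 positions. The closest is TOP10.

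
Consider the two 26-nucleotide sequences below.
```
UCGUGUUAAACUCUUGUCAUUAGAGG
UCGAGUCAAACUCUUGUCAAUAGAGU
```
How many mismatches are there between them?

4

Mismatches (1-based): site 4: U→A; site 7: U→C; site 20: U→A; site 26: G→U.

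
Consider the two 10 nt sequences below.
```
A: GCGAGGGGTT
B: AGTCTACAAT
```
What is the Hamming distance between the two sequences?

The sequences differ at bases 1, 2, 3, 4, 5, 6, 7, 8, 9 (1-based) — 9 in total.

9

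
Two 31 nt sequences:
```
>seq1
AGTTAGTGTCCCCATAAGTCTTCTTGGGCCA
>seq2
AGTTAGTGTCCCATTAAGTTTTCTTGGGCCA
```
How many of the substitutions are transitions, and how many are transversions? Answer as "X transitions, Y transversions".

1 transition, 2 transversions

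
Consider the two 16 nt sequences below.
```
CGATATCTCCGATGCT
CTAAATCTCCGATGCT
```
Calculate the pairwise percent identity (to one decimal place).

87.5%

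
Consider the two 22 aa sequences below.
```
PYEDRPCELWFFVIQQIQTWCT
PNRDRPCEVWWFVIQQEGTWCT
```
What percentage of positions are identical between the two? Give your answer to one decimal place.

72.7%

6 positions differ (2, 3, 9, 11, 17, 18), so 16 of 22 match: 16/22 = 72.73%.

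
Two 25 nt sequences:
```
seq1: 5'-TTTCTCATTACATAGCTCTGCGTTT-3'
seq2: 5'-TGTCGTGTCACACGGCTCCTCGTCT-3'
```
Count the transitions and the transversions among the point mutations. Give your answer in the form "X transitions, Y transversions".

7 transitions, 3 transversions

Transitions (purine↔purine or pyrimidine↔pyrimidine): 6 C→T, 7 A→G, 9 T→C, 13 T→C, 14 A→G, 19 T→C, 24 T→C.
Transversions (purine↔pyrimidine): 2 T→G, 5 T→G, 20 G→T.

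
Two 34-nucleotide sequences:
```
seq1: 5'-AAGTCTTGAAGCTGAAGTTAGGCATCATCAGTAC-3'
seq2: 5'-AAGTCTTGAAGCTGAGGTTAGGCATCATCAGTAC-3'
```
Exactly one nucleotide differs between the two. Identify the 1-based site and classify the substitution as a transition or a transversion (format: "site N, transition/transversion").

Site 16 changes A→G. A is a purine and G is a purine, so this is a transition.

site 16, transition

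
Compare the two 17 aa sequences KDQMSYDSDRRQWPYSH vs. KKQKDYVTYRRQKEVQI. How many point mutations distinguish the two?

11

Comparing position by position, 11 residues differ: 2 (D/K), 4 (M/K), 5 (S/D), 7 (D/V), 8 (S/T), 9 (D/Y), 13 (W/K), 14 (P/E), 15 (Y/V), 16 (S/Q), 17 (H/I).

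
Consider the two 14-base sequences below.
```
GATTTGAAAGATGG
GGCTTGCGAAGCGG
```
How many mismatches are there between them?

Mismatches (1-based): position 2: A→G; position 3: T→C; position 7: A→C; position 8: A→G; position 10: G→A; position 11: A→G; position 12: T→C.

7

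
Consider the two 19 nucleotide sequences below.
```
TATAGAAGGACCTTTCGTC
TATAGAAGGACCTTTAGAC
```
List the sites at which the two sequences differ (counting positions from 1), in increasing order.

16, 18

Differences at site 16 (C→A), site 18 (T→A).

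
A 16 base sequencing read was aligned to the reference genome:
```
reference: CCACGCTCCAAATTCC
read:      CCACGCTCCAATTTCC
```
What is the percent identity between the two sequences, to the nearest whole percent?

94%

1 position differs (12), so 15 of 16 match: 15/16 = 93.75%.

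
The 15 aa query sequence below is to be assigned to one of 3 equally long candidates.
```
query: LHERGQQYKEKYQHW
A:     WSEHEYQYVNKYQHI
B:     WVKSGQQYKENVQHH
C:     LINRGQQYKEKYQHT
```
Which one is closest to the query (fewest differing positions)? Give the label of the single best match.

C

A differs at 8 positions; B differs at 7 positions; C differs at 3 positions. The closest is C.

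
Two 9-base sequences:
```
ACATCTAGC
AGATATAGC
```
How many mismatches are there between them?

Comparing position by position, 2 sites differ: 2 (C/G), 5 (C/A).

2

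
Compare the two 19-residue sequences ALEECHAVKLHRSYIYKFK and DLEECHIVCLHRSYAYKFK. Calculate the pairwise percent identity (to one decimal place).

4 positions differ (1, 7, 9, 15), so 15 of 19 match: 15/19 = 78.95%.

78.9%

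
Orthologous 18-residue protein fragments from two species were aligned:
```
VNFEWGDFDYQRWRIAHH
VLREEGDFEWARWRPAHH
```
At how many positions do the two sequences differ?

The sequences differ at positions 2, 3, 5, 9, 10, 11, 15 (1-based) — 7 in total.

7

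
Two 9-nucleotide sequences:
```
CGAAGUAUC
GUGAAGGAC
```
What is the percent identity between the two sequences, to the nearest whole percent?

22%

7 positions differ (1, 2, 3, 5, 6, 7, 8), so 2 of 9 match: 2/9 = 22.22%.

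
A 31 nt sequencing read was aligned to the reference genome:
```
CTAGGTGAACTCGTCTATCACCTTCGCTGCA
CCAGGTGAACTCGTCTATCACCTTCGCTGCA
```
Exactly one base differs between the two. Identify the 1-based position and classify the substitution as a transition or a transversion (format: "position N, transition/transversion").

position 2, transition

Position 2 changes T→C. T is a pyrimidine and C is a pyrimidine, so this is a transition.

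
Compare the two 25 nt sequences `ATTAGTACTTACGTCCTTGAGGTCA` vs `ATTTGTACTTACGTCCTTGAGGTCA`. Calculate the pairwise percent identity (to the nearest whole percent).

96%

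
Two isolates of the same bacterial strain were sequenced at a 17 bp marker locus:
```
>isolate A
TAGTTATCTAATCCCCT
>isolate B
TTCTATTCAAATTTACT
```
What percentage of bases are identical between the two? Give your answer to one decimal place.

52.9%

8 positions differ (2, 3, 5, 6, 9, 13, 14, 15), so 9 of 17 match: 9/17 = 52.94%.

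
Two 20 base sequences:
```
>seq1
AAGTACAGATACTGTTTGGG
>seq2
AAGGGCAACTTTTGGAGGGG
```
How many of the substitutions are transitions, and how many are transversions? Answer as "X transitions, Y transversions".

Mismatches (1-based):
base 4: T→G (pyrimidine→purine, transversion)
base 5: A→G (purine→purine, transition)
base 8: G→A (purine→purine, transition)
base 9: A→C (purine→pyrimidine, transversion)
base 11: A→T (purine→pyrimidine, transversion)
base 12: C→T (pyrimidine→pyrimidine, transition)
base 15: T→G (pyrimidine→purine, transversion)
base 16: T→A (pyrimidine→purine, transversion)
base 17: T→G (pyrimidine→purine, transversion)

3 transitions, 6 transversions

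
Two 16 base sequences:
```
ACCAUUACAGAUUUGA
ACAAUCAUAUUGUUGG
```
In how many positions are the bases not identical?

7

Comparing position by position, 7 positions differ: 3 (C/A), 6 (U/C), 8 (C/U), 10 (G/U), 11 (A/U), 12 (U/G), 16 (A/G).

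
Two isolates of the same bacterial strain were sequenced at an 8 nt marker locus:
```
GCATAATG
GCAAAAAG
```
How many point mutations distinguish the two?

2

Mismatches (1-based): base 4: T→A; base 7: T→A.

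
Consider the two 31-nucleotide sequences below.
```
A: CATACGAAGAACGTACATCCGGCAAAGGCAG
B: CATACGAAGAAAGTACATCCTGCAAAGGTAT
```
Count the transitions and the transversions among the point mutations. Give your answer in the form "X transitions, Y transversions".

1 transition, 3 transversions

Mismatches (1-based):
base 12: C→A (pyrimidine→purine, transversion)
base 21: G→T (purine→pyrimidine, transversion)
base 29: C→T (pyrimidine→pyrimidine, transition)
base 31: G→T (purine→pyrimidine, transversion)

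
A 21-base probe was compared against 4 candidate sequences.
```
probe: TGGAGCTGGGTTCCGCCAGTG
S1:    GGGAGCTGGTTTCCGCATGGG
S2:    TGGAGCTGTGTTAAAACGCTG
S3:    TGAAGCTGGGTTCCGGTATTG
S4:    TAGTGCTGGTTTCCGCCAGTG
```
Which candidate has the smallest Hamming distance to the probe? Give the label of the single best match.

S4

S1 differs at 5 positions; S2 differs at 7 positions; S3 differs at 4 positions; S4 differs at 3 positions. The closest is S4.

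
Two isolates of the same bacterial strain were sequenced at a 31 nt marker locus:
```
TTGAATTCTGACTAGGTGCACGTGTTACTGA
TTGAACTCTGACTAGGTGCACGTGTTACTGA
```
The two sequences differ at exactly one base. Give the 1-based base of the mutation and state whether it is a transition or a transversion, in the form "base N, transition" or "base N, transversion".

The sequences differ only at base 6: T→C (pyrimidine→pyrimidine), a transition.

base 6, transition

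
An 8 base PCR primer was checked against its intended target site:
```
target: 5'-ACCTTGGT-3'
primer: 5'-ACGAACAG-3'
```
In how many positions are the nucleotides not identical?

6

The sequences differ at positions 3, 4, 5, 6, 7, 8 (1-based) — 6 in total.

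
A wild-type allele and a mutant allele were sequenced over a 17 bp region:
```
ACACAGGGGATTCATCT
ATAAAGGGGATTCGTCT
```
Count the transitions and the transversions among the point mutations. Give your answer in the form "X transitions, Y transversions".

Transitions (purine↔purine or pyrimidine↔pyrimidine): 2 C→T, 14 A→G.
Transversions (purine↔pyrimidine): 4 C→A.

2 transitions, 1 transversion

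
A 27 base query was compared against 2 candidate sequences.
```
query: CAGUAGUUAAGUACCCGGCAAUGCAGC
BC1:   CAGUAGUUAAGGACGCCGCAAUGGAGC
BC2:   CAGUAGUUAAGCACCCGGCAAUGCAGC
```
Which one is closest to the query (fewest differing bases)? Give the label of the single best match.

BC2

BC1 differs at 4 bases; BC2 differs at 1 base. The closest is BC2.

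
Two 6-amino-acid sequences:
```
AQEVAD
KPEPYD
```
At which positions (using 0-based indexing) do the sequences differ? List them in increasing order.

0, 1, 3, 4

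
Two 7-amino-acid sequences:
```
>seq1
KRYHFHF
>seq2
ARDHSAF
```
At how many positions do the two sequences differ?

Comparing position by position, 4 positions differ: 1 (K/A), 3 (Y/D), 5 (F/S), 6 (H/A).

4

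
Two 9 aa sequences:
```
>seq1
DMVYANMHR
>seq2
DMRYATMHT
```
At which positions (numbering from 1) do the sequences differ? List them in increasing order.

3, 6, 9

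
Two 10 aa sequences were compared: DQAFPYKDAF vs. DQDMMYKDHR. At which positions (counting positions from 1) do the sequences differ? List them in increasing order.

3, 4, 5, 9, 10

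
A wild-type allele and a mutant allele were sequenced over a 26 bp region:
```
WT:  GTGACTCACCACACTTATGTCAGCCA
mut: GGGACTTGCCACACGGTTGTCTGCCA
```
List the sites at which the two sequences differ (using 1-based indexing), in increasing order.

Differences at site 2 (T→G), site 7 (C→T), site 8 (A→G), site 15 (T→G), site 16 (T→G), site 17 (A→T), site 22 (A→T).

2, 7, 8, 15, 16, 17, 22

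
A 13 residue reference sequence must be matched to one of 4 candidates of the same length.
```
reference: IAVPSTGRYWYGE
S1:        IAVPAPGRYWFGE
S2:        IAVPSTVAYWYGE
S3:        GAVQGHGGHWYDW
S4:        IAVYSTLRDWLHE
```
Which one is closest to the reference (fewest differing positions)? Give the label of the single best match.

S1 differs at 3 positions; S2 differs at 2 positions; S3 differs at 8 positions; S4 differs at 5 positions. The closest is S2.

S2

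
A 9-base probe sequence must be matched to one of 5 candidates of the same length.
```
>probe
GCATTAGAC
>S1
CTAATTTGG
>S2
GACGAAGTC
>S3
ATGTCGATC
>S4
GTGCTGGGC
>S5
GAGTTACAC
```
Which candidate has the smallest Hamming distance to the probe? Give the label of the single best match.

S1 differs at 7 bases; S2 differs at 5 bases; S3 differs at 7 bases; S4 differs at 5 bases; S5 differs at 3 bases. The closest is S5.

S5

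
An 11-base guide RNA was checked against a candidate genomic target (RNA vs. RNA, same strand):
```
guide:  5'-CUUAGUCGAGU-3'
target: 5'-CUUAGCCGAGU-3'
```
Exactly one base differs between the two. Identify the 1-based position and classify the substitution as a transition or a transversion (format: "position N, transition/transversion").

position 6, transition

The sequences differ only at position 6: U→C (pyrimidine→pyrimidine), a transition.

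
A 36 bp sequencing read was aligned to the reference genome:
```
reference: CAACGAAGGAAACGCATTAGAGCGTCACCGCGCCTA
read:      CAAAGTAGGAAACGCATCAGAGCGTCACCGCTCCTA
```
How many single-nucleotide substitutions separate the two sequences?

4

Comparing position by position, 4 sites differ: 4 (C/A), 6 (A/T), 18 (T/C), 32 (G/T).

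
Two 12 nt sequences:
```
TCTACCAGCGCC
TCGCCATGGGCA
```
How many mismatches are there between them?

The sequences differ at sites 3, 4, 6, 7, 9, 12 (1-based) — 6 in total.

6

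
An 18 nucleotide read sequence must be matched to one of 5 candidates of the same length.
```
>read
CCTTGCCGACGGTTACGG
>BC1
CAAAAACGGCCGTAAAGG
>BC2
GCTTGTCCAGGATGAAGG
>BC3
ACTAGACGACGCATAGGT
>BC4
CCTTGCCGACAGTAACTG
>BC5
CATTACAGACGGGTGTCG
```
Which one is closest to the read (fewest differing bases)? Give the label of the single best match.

BC4

Hamming distances to read — BC1: 9; BC2: 7; BC3: 7; BC4: 3; BC5: 7.
Smallest is BC4 with 3 mismatches.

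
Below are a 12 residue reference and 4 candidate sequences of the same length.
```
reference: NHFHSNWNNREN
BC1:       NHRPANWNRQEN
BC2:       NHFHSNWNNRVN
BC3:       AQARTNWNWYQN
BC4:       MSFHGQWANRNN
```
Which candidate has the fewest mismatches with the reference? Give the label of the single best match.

Hamming distances to reference — BC1: 5; BC2: 1; BC3: 8; BC4: 6.
Smallest is BC2 with 1 mismatch.

BC2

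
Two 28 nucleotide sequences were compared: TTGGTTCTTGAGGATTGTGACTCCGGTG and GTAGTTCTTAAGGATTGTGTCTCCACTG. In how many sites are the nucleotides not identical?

Mismatches (1-based): site 1: T→G; site 3: G→A; site 10: G→A; site 20: A→T; site 25: G→A; site 26: G→C.

6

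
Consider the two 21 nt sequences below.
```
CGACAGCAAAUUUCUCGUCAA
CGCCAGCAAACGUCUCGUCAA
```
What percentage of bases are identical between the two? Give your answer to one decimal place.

Mismatches at positions 3, 11, 12 (1-based): 3 of 21.
Identical positions: 18/21 = 85.71% → 85.7%.

85.7%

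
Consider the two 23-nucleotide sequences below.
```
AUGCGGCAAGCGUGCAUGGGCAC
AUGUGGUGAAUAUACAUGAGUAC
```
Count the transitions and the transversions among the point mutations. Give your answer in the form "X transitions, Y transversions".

9 transitions, 0 transversions

Transitions (purine↔purine or pyrimidine↔pyrimidine): 4 C→U, 7 C→U, 8 A→G, 10 G→A, 11 C→U, 12 G→A, 14 G→A, 19 G→A, 21 C→U.
Transversions (purine↔pyrimidine): none.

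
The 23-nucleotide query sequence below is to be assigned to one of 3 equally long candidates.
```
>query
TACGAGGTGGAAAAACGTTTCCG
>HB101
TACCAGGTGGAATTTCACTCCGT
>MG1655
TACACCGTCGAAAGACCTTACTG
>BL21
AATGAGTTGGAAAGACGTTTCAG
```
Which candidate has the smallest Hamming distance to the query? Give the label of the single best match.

Hamming distances to query — HB101: 9; MG1655: 8; BL21: 5.
Smallest is BL21 with 5 mismatches.

BL21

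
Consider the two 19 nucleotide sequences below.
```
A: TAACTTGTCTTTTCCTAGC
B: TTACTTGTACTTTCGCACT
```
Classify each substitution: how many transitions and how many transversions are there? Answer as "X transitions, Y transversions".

3 transitions, 4 transversions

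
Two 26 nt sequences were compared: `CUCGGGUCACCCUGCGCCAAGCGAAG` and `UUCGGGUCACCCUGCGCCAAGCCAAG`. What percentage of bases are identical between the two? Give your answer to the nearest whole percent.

92%

2 positions differ (1, 23), so 24 of 26 match: 24/26 = 92.31%.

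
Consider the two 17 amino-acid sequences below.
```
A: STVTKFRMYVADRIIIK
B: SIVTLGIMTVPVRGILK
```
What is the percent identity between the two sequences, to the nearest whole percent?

9 positions differ (2, 5, 6, 7, 9, 11, 12, 14, 16), so 8 of 17 match: 8/17 = 47.06%.

47%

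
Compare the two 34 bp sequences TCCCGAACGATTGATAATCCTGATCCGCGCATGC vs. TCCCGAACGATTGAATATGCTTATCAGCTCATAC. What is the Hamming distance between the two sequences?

7

The sequences differ at sites 15, 16, 19, 22, 26, 29, 33 (1-based) — 7 in total.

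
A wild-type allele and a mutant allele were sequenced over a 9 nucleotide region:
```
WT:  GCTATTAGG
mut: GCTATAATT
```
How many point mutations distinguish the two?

3

Mismatches (1-based): site 6: T→A; site 8: G→T; site 9: G→T.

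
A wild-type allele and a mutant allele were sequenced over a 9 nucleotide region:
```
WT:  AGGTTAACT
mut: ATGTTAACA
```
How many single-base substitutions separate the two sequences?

2

Mismatches (1-based): position 2: G→T; position 9: T→A.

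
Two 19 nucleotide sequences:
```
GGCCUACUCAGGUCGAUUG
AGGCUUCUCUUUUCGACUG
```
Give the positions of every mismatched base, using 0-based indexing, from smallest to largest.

Scanning 0-based: 0: G/A; 2: C/G; 5: A/U; 9: A/U; 10: G/U; 11: G/U; 16: U/C.

0, 2, 5, 9, 10, 11, 16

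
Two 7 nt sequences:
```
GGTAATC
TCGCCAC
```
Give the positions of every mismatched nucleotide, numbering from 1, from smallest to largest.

1, 2, 3, 4, 5, 6

Scanning 1-based: 1: G/T; 2: G/C; 3: T/G; 4: A/C; 5: A/C; 6: T/A.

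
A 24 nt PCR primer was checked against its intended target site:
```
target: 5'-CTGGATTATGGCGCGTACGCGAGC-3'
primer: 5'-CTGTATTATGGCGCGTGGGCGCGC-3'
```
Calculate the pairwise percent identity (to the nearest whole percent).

83%

Mismatches at positions 4, 17, 18, 22 (1-based): 4 of 24.
Identical positions: 20/24 = 83.33% → 83%.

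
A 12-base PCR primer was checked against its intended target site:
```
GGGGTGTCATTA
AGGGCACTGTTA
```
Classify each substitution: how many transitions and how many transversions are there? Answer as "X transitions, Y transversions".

Transitions (purine↔purine or pyrimidine↔pyrimidine): 1 G→A, 5 T→C, 6 G→A, 7 T→C, 8 C→T, 9 A→G.
Transversions (purine↔pyrimidine): none.

6 transitions, 0 transversions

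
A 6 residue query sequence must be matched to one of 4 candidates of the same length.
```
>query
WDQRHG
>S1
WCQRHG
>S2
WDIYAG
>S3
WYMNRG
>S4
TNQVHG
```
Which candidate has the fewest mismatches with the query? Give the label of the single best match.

S1

Hamming distances to query — S1: 1; S2: 3; S3: 4; S4: 3.
Smallest is S1 with 1 mismatch.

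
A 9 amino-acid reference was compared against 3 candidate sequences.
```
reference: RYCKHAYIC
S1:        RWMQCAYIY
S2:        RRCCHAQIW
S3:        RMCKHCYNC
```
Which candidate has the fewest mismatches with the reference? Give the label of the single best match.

S3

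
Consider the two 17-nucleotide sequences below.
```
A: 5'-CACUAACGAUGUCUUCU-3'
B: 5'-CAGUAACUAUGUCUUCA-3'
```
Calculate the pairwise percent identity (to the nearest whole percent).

3 positions differ (3, 8, 17), so 14 of 17 match: 14/17 = 82.35%.

82%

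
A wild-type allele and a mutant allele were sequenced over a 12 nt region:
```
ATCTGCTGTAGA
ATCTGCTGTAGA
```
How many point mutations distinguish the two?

No positions differ; the sequences are identical.

0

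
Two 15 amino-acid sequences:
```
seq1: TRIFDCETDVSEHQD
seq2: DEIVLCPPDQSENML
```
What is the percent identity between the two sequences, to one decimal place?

Mismatches at positions 1, 2, 4, 5, 7, 8, 10, 13, 14, 15 (1-based): 10 of 15.
Identical positions: 5/15 = 33.33% → 33.3%.

33.3%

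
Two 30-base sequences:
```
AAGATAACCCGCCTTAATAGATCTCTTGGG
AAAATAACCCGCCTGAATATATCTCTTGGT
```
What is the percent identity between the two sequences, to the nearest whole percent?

4 positions differ (3, 15, 20, 30), so 26 of 30 match: 26/30 = 86.67%.

87%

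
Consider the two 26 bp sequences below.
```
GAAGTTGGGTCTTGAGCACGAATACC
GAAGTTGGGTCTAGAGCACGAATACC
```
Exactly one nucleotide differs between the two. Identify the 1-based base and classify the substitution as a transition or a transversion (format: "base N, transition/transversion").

base 13, transversion

The sequences differ only at base 13: T→A (pyrimidine→purine), a transversion.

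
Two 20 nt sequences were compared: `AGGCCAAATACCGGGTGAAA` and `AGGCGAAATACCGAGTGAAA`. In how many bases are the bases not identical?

Mismatches (1-based): base 5: C→G; base 14: G→A.

2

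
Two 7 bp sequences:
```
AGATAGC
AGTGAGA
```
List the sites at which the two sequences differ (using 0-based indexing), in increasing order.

2, 3, 6

Scanning 0-based: 2: A/T; 3: T/G; 6: C/A.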